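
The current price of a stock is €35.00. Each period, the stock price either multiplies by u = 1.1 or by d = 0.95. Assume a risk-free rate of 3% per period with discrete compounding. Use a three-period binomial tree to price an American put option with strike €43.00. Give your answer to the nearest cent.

Risk-neutral probability p = (1 + 0.03 − 0.95)/(1.1 − 0.95) = 0.0800/0.1500 = 0.5333
Terminal stock prices: S_uuu = 46.59, S_uud = 40.23, S_udd = 34.75, S_ddd = 30.01
Terminal payoffs (K − S): max(-3.585, 0) = 0, max(2.767, 0) = 2.767, max(8.254, 0) = 8.254, max(12.99, 0) = 12.99
Node uu (S = 42.35): continuation = 1/1.03·[0.5333·0.0000 + 0.4667·2.7675] = 1.2539; exercise value = 0.6500 ≤ continuation, so V_uu = 1.2539
Node ud (S = 36.57): continuation = 1/1.03·[0.5333·2.7675 + 0.4667·8.2538] = 5.1726; exercise value = 6.4250 > continuation, so V_ud = 6.4250 (exercise)
Node dd (S = 31.59): continuation = 1/1.03·[0.5333·8.2538 + 0.4667·12.9919] = 10.1601; exercise value = 11.4125 > continuation, so V_dd = 11.4125 (exercise)
Node u (S = 38.5): continuation = 1/1.03·[0.5333·1.2539 + 0.4667·6.4250] = 3.5603; exercise value = 4.5000 > continuation, so V_u = 4.5000 (exercise)
Node d (S = 33.25): continuation = 1/1.03·[0.5333·6.4250 + 0.4667·11.4125] = 8.4976; exercise value = 9.7500 > continuation, so V_d = 9.7500 (exercise)
Node 0 (S = 35): continuation = 1/1.03·[0.5333·4.5000 + 0.4667·9.7500] = 6.7476; exercise value = 8.0000 > continuation, so V_0 = 8.0000 (exercise)

€8.00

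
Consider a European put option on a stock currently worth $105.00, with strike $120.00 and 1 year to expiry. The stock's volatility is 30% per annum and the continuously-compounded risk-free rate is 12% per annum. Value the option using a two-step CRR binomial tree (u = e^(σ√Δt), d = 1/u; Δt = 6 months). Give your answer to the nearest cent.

$14.01

CRR parameters: u = e^(σ√Δt) = e^(0.3·√0.5) = 1.2363, d = 1/u = 0.8089
Per-period rate: rΔt = 0.12·0.5 = 0.06, so R = e^0.06 = 1.0618
Risk-neutral probability p = (e^0.06 − 0.8089)/(1.2363 − 0.8089) = 0.2530/0.4275 = 0.5918
Terminal stock prices: S_uu = 160.5, S_ud = 105, S_dd = 68.7
Terminal payoffs (K − S): max(-40.49, 0) = 0, max(15, 0) = 15, max(51.3, 0) = 51.3
Node u (S = 129.8): V_u = e^(−0.06)·[0.5918·0.0000 + 0.4082·15.0000] = 5.7660
Node d (S = 84.93): V_d = e^(−0.06)·[0.5918·15.0000 + 0.4082·51.3036] = 28.0817
Node 0 (S = 105): V_0 = e^(−0.06)·[0.5918·5.7660 + 0.4082·28.0817] = 14.0084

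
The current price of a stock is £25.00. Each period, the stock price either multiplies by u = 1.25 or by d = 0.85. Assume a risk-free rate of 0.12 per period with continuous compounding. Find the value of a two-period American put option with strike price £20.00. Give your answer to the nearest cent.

£0.14

Risk-neutral probability p = (e^0.12 − 0.85)/(1.25 − 0.85) = 0.2775/0.4000 = 0.6937
Terminal stock prices: S_uu = 39.06, S_ud = 26.56, S_dd = 18.06
Terminal payoffs (K − S): max(-19.06, 0) = 0, max(-6.562, 0) = 0, max(1.938, 0) = 1.938
Node u (S = 31.25): continuation = e^(−0.12)·[0.6937·0.0000 + 0.3063·0.0000] = 0.0000; exercise value = 0.0000 ≤ continuation, so V_u = 0.0000
Node d (S = 21.25): continuation = e^(−0.12)·[0.6937·0.0000 + 0.3063·1.9375] = 0.5263; exercise value = 0.0000 ≤ continuation, so V_d = 0.5263
Node 0 (S = 25): continuation = e^(−0.12)·[0.6937·0.0000 + 0.3063·0.5263] = 0.1430; exercise value = 0.0000 ≤ continuation, so V_0 = 0.1430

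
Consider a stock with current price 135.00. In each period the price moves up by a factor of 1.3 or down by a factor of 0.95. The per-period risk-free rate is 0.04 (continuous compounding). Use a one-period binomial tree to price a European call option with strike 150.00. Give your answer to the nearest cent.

6.36

Risk-neutral probability p = (e^0.04 − 0.95)/(1.3 − 0.95) = 0.0908/0.3500 = 0.2595
Terminal stock prices: S_u = 175.5, S_d = 128.2
Terminal payoffs (S − K): max(25.5, 0) = 25.5, max(-21.75, 0) = 0
Node 0 (S = 135): V_0 = e^(−0.04)·[0.2595·25.5000 + 0.7405·0.0000] = 6.3568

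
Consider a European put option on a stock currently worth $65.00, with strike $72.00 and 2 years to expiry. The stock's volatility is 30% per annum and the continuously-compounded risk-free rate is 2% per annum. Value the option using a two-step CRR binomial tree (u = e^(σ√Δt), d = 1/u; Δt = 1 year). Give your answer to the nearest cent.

$13.57

CRR parameters: u = e^(σ√Δt) = e^(0.3·√1) = 1.3499, d = 1/u = 0.7408
Per-period rate: rΔt = 0.02·1 = 0.02, so R = e^0.02 = 1.0202
Risk-neutral probability p = (e^0.02 − 0.7408)/(1.3499 − 0.7408) = 0.2794/0.6090 = 0.4587
Terminal stock prices: S_uu = 118.4, S_ud = 65, S_dd = 35.67
Terminal payoffs (K − S): max(-46.44, 0) = 0, max(7, 0) = 7, max(36.33, 0) = 36.33
Node u (S = 87.74): V_u = e^(−0.02)·[0.4587·0.0000 + 0.5413·7.0000] = 3.7139
Node d (S = 48.15): V_d = e^(−0.02)·[0.4587·7.0000 + 0.5413·36.3272] = 22.4211
Node 0 (S = 65): V_0 = e^(−0.02)·[0.4587·3.7139 + 0.5413·22.4211] = 13.5656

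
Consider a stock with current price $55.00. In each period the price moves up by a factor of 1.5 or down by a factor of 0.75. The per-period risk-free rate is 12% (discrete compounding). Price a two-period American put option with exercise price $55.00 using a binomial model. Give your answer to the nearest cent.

Risk-neutral probability p = (1 + 0.12 − 0.75)/(1.5 − 0.75) = 0.3700/0.7500 = 0.4933
Terminal stock prices: S_uu = 123.8, S_ud = 61.88, S_dd = 30.94
Terminal payoffs (K − S): max(-68.75, 0) = 0, max(-6.875, 0) = 0, max(24.06, 0) = 24.06
Node u (S = 82.5): continuation = 1/1.12·[0.4933·0.0000 + 0.5067·0.0000] = 0.0000; exercise value = 0.0000 ≤ continuation, so V_u = 0.0000
Node d (S = 41.25): continuation = 1/1.12·[0.4933·0.0000 + 0.5067·24.0625] = 10.8854; exercise value = 13.7500 > continuation, so V_d = 13.7500 (exercise)
Node 0 (S = 55): continuation = 1/1.12·[0.4933·0.0000 + 0.5067·13.7500] = 6.2202; exercise value = 0.0000 ≤ continuation, so V_0 = 6.2202

$6.22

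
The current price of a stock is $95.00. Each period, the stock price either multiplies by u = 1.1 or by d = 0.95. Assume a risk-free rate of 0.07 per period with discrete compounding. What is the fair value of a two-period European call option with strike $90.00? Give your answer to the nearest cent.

Risk-neutral probability p = (1 + 0.07 − 0.95)/(1.1 − 0.95) = 0.1200/0.1500 = 0.8000
Terminal stock prices: S_uu = 115, S_ud = 99.28, S_dd = 85.74
Terminal payoffs (S − K): max(24.95, 0) = 24.95, max(9.275, 0) = 9.275, max(-4.263, 0) = 0
Node u (S = 104.5): V_u = 1/1.07·[0.8000·24.9500 + 0.2000·9.2750] = 20.3879
Node d (S = 90.25): V_d = 1/1.07·[0.8000·9.2750 + 0.2000·0.0000] = 6.9346
Node 0 (S = 95): V_0 = 1/1.07·[0.8000·20.3879 + 0.2000·6.9346] = 16.5394

$16.54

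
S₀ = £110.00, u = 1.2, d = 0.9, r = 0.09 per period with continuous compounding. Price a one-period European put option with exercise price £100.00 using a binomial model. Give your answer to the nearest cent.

£0.32

Risk-neutral probability p = (e^0.09 − 0.9)/(1.2 − 0.9) = 0.1942/0.3000 = 0.6472
Terminal stock prices: S_u = 132, S_d = 99
Terminal payoffs (K − S): max(-32, 0) = 0, max(1, 0) = 1
Node 0 (S = 110): V_0 = e^(−0.09)·[0.6472·0.0000 + 0.3528·1.0000] = 0.3224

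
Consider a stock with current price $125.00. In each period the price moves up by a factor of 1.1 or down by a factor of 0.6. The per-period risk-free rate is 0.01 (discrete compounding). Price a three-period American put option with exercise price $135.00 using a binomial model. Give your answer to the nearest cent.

Risk-neutral probability p = (1 + 0.01 − 0.6)/(1.1 − 0.6) = 0.4100/0.5000 = 0.8200
Terminal stock prices: S_uuu = 166.4, S_uud = 90.75, S_udd = 49.5, S_ddd = 27
Terminal payoffs (K − S): max(-31.38, 0) = 0, max(44.25, 0) = 44.25, max(85.5, 0) = 85.5, max(108, 0) = 108
Node uu (S = 151.3): continuation = 1/1.01·[0.8200·0.0000 + 0.1800·44.2500] = 7.8861; exercise value = 0.0000 ≤ continuation, so V_uu = 7.8861
Node ud (S = 82.5): continuation = 1/1.01·[0.8200·44.2500 + 0.1800·85.5000] = 51.1634; exercise value = 52.5000 > continuation, so V_ud = 52.5000 (exercise)
Node dd (S = 45): continuation = 1/1.01·[0.8200·85.5000 + 0.1800·108.0000] = 88.6634; exercise value = 90.0000 > continuation, so V_dd = 90.0000 (exercise)
Node u (S = 137.5): continuation = 1/1.01·[0.8200·7.8861 + 0.1800·52.5000] = 15.7590; exercise value = 0.0000 ≤ continuation, so V_u = 15.7590
Node d (S = 75): continuation = 1/1.01·[0.8200·52.5000 + 0.1800·90.0000] = 58.6634; exercise value = 60.0000 > continuation, so V_d = 60.0000 (exercise)
Node 0 (S = 125): continuation = 1/1.01·[0.8200·15.7590 + 0.1800·60.0000] = 23.4875; exercise value = 10.0000 ≤ continuation, so V_0 = 23.4875

$23.49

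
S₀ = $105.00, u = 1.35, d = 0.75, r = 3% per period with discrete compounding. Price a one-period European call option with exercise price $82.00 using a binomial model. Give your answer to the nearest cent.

$27.07

Risk-neutral probability p = (1 + 0.03 − 0.75)/(1.35 − 0.75) = 0.2800/0.6000 = 0.4667
Terminal stock prices: S_u = 141.8, S_d = 78.75
Terminal payoffs (S − K): max(59.75, 0) = 59.75, max(-3.25, 0) = 0
Node 0 (S = 105): V_0 = 1/1.03·[0.4667·59.7500 + 0.5333·0.0000] = 27.0712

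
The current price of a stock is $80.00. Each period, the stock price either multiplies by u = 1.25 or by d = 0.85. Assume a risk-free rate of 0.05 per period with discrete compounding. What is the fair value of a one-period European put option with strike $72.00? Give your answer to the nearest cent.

Risk-neutral probability p = (1 + 0.05 − 0.85)/(1.25 − 0.85) = 0.2000/0.4000 = 0.5000
Terminal stock prices: S_u = 100, S_d = 68
Terminal payoffs (K − S): max(-28, 0) = 0, max(4, 0) = 4
Node 0 (S = 80): V_0 = 1/1.05·[0.5000·0.0000 + 0.5000·4.0000] = 1.9048

$1.90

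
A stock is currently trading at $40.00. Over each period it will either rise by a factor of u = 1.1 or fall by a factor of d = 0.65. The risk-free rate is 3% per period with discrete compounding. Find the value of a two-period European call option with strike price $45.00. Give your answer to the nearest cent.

$2.29

Risk-neutral probability p = (1 + 0.03 − 0.65)/(1.1 − 0.65) = 0.3800/0.4500 = 0.8444
Terminal stock prices: S_uu = 48.4, S_ud = 28.6, S_dd = 16.9
Terminal payoffs (S − K): max(3.4, 0) = 3.4, max(-16.4, 0) = 0, max(-28.1, 0) = 0
Node u (S = 44): V_u = 1/1.03·[0.8444·3.4000 + 0.1556·0.0000] = 2.7875
Node d (S = 26): V_d = 1/1.03·[0.8444·0.0000 + 0.1556·0.0000] = 0.0000
Node 0 (S = 40): V_0 = 1/1.03·[0.8444·2.7875 + 0.1556·0.0000] = 2.2853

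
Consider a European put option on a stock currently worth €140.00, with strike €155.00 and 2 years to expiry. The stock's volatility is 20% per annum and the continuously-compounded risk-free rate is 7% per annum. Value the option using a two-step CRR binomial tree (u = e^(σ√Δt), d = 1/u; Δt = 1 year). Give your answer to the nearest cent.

CRR parameters: u = e^(σ√Δt) = e^(0.2·√1) = 1.2214, d = 1/u = 0.8187
Per-period rate: rΔt = 0.07·1 = 0.07, so R = e^0.07 = 1.0725
Risk-neutral probability p = (e^0.07 − 0.8187)/(1.2214 − 0.8187) = 0.2538/0.4027 = 0.6302
Terminal stock prices: S_uu = 208.9, S_ud = 140, S_dd = 93.84
Terminal payoffs (K − S): max(-53.86, 0) = 0, max(15, 0) = 15, max(61.16, 0) = 61.16
Node u (S = 171): V_u = e^(−0.07)·[0.6302·0.0000 + 0.3698·15.0000] = 5.1715
Node d (S = 114.6): V_d = e^(−0.07)·[0.6302·15.0000 + 0.3698·61.1552] = 29.8987
Node 0 (S = 140): V_0 = e^(−0.07)·[0.6302·5.1715 + 0.3698·29.8987] = 13.3470

€13.35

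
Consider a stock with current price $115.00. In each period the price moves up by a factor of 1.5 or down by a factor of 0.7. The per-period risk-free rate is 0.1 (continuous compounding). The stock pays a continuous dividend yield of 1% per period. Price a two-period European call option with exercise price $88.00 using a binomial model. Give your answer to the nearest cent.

$47.34

Per-period risk-free factor R = e^0.1 = 1.1052; dividend-adjusted growth = e^(0.1−0.01) = 1.0942.
Risk-neutral probability p = (1.0942 − 0.7)/(1.5 − 0.7) = 0.3942/0.8000 = 0.4927
Terminal stock prices: S_uu = 258.8, S_ud = 120.7, S_dd = 56.35
Terminal payoffs (S − K): max(170.8, 0) = 170.8, max(32.75, 0) = 32.75, max(-31.65, 0) = 0
Node u (S = 172.5): V_u = e^(−0.1)·[0.4927·170.7500 + 0.5073·32.7500] = 91.1579
Node d (S = 80.5): V_d = e^(−0.1)·[0.4927·32.7500 + 0.5073·0.0000] = 14.6009
Node 0 (S = 115): V_0 = e^(−0.1)·[0.4927·91.1579 + 0.5073·14.6009] = 47.3428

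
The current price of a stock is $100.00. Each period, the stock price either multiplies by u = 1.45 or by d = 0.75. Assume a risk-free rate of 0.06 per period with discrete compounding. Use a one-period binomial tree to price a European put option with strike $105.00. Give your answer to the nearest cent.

$15.77

Risk-neutral probability p = (1 + 0.06 − 0.75)/(1.45 − 0.75) = 0.3100/0.7000 = 0.4429
Terminal stock prices: S_u = 145, S_d = 75
Terminal payoffs (K − S): max(-40, 0) = 0, max(30, 0) = 30
Node 0 (S = 100): V_0 = 1/1.06·[0.4429·0.0000 + 0.5571·30.0000] = 15.7682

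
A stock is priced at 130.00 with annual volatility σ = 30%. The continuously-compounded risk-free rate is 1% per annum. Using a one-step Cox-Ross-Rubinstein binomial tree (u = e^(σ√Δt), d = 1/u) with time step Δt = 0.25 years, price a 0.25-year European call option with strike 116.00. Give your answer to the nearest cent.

CRR parameters: u = e^(σ√Δt) = e^(0.3·√0.25) = 1.1618, d = 1/u = 0.8607
Per-period rate: rΔt = 0.01·0.25 = 0.0025, so R = e^0.0025 = 1.0025
Risk-neutral probability p = (e^0.0025 − 0.8607)/(1.1618 − 0.8607) = 0.1418/0.3011 = 0.4709
Terminal stock prices: S_u = 151, S_d = 111.9
Terminal payoffs (S − K): max(35.04, 0) = 35.04, max(-4.108, 0) = 0
Node 0 (S = 130): V_0 = e^(−0.0025)·[0.4709·35.0385 + 0.5291·0.0000] = 16.4578

16.46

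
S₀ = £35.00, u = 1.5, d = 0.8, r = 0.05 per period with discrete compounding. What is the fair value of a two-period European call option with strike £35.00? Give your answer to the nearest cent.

Risk-neutral probability p = (1 + 0.05 − 0.8)/(1.5 − 0.8) = 0.2500/0.7000 = 0.3571
Terminal stock prices: S_uu = 78.75, S_ud = 42, S_dd = 22.4
Terminal payoffs (S − K): max(43.75, 0) = 43.75, max(7, 0) = 7, max(-12.6, 0) = 0
Node u (S = 52.5): V_u = 1/1.05·[0.3571·43.7500 + 0.6429·7.0000] = 19.1667
Node d (S = 28): V_d = 1/1.05·[0.3571·7.0000 + 0.6429·0.0000] = 2.3810
Node 0 (S = 35): V_0 = 1/1.05·[0.3571·19.1667 + 0.6429·2.3810] = 7.9770

£7.98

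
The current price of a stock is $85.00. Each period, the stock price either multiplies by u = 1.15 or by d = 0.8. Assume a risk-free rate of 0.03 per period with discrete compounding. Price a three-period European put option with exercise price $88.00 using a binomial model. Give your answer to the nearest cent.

Risk-neutral probability p = (1 + 0.03 − 0.8)/(1.15 − 0.8) = 0.2300/0.3500 = 0.6571
Terminal stock prices: S_uuu = 129.3, S_uud = 89.93, S_udd = 62.56, S_ddd = 43.52
Terminal payoffs (K − S): max(-41.27, 0) = 0, max(-1.93, 0) = 0, max(25.44, 0) = 25.44, max(44.48, 0) = 44.48
Node uu (S = 112.4): V_uu = 1/1.03·[0.6571·0.0000 + 0.3429·0.0000] = 0.0000
Node ud (S = 78.2): V_ud = 1/1.03·[0.6571·0.0000 + 0.3429·25.4400] = 8.4682
Node dd (S = 54.4): V_dd = 1/1.03·[0.6571·25.4400 + 0.3429·44.4800] = 31.0369
Node u (S = 97.75): V_u = 1/1.03·[0.6571·0.0000 + 0.3429·8.4682] = 2.8188
Node d (S = 68): V_d = 1/1.03·[0.6571·8.4682 + 0.3429·31.0369] = 15.7340
Node 0 (S = 85): V_0 = 1/1.03·[0.6571·2.8188 + 0.3429·15.7340] = 7.0358

$7.04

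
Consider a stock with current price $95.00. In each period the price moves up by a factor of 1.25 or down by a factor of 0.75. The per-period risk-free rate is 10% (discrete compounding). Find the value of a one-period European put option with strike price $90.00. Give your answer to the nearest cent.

Risk-neutral probability p = (1 + 0.1 − 0.75)/(1.25 − 0.75) = 0.3500/0.5000 = 0.7000
Terminal stock prices: S_u = 118.8, S_d = 71.25
Terminal payoffs (K − S): max(-28.75, 0) = 0, max(18.75, 0) = 18.75
Node 0 (S = 95): V_0 = 1/1.1·[0.7000·0.0000 + 0.3000·18.7500] = 5.1136

$5.11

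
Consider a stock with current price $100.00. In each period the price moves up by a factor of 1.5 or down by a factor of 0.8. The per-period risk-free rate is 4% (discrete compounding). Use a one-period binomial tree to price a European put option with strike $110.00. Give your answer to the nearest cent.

$18.96

Risk-neutral probability p = (1 + 0.04 − 0.8)/(1.5 − 0.8) = 0.2400/0.7000 = 0.3429
Terminal stock prices: S_u = 150, S_d = 80
Terminal payoffs (K − S): max(-40, 0) = 0, max(30, 0) = 30
Node 0 (S = 100): V_0 = 1/1.04·[0.3429·0.0000 + 0.6571·30.0000] = 18.9560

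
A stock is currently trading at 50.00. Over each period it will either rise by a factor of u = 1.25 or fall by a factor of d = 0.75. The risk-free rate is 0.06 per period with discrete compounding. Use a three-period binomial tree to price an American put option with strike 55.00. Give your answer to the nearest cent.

7.98

Risk-neutral probability p = (1 + 0.06 − 0.75)/(1.25 − 0.75) = 0.3100/0.5000 = 0.6200
Terminal stock prices: S_uuu = 97.66, S_uud = 58.59, S_udd = 35.16, S_ddd = 21.09
Terminal payoffs (K − S): max(-42.66, 0) = 0, max(-3.594, 0) = 0, max(19.84, 0) = 19.84, max(33.91, 0) = 33.91
Node uu (S = 78.12): continuation = 1/1.06·[0.6200·0.0000 + 0.3800·0.0000] = 0.0000; exercise value = 0.0000 ≤ continuation, so V_uu = 0.0000
Node ud (S = 46.88): continuation = 1/1.06·[0.6200·0.0000 + 0.3800·19.8438] = 7.1138; exercise value = 8.1250 > continuation, so V_ud = 8.1250 (exercise)
Node dd (S = 28.12): continuation = 1/1.06·[0.6200·19.8438 + 0.3800·33.9062] = 23.7618; exercise value = 26.8750 > continuation, so V_dd = 26.8750 (exercise)
Node u (S = 62.5): continuation = 1/1.06·[0.6200·0.0000 + 0.3800·8.1250] = 2.9127; exercise value = 0.0000 ≤ continuation, so V_u = 2.9127
Node d (S = 37.5): continuation = 1/1.06·[0.6200·8.1250 + 0.3800·26.8750] = 14.3868; exercise value = 17.5000 > continuation, so V_d = 17.5000 (exercise)
Node 0 (S = 50): continuation = 1/1.06·[0.6200·2.9127 + 0.3800·17.5000] = 7.9773; exercise value = 5.0000 ≤ continuation, so V_0 = 7.9773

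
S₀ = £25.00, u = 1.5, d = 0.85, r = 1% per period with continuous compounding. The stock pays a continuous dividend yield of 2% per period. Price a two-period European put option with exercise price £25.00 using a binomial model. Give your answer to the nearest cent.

Per-period risk-free factor R = e^0.01 = 1.0101; dividend-adjusted growth = e^(0.01−0.02) = 0.9900.
Risk-neutral probability p = (0.9900 − 0.85)/(1.5 − 0.85) = 0.1400/0.6500 = 0.2155
Terminal stock prices: S_uu = 56.25, S_ud = 31.88, S_dd = 18.06
Terminal payoffs (K − S): max(-31.25, 0) = 0, max(-6.875, 0) = 0, max(6.938, 0) = 6.938
Node u (S = 37.5): V_u = e^(−0.01)·[0.2155·0.0000 + 0.7845·0.0000] = 0.0000
Node d (S = 21.25): V_d = e^(−0.01)·[0.2155·0.0000 + 0.7845·6.9375] = 5.3886
Node 0 (S = 25): V_0 = e^(−0.01)·[0.2155·0.0000 + 0.7845·5.3886] = 4.1855

£4.19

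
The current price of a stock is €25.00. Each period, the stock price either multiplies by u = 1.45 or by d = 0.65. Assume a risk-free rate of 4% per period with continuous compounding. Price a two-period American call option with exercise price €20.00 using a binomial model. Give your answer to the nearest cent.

€8.82

Risk-neutral probability p = (e^0.04 − 0.65)/(1.45 − 0.65) = 0.3908/0.8000 = 0.4885
Terminal stock prices: S_uu = 52.56, S_ud = 23.56, S_dd = 10.56
Terminal payoffs (S − K): max(32.56, 0) = 32.56, max(3.562, 0) = 3.562, max(-9.437, 0) = 0
Node u (S = 36.25): continuation = e^(−0.04)·[0.4885·32.5625 + 0.5115·3.5625] = 17.0342; exercise value = 16.2500 ≤ continuation, so V_u = 17.0342
Node d (S = 16.25): continuation = e^(−0.04)·[0.4885·3.5625 + 0.5115·0.0000] = 1.6721; exercise value = 0.0000 ≤ continuation, so V_d = 1.6721
Node 0 (S = 25): continuation = e^(−0.04)·[0.4885·17.0342 + 0.5115·1.6721] = 8.8169; exercise value = 5.0000 ≤ continuation, so V_0 = 8.8169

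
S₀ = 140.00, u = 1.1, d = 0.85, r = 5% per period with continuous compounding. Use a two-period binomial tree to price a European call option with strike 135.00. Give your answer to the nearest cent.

20.17

Risk-neutral probability p = (e^0.05 − 0.85)/(1.1 − 0.85) = 0.2013/0.2500 = 0.8051
Terminal stock prices: S_uu = 169.4, S_ud = 130.9, S_dd = 101.1
Terminal payoffs (S − K): max(34.4, 0) = 34.4, max(-4.1, 0) = 0, max(-33.85, 0) = 0
Node u (S = 154): V_u = e^(−0.05)·[0.8051·34.4000 + 0.1949·0.0000] = 26.3442
Node d (S = 119): V_d = e^(−0.05)·[0.8051·0.0000 + 0.1949·0.0000] = 0.0000
Node 0 (S = 140): V_0 = e^(−0.05)·[0.8051·26.3442 + 0.1949·0.0000] = 20.1749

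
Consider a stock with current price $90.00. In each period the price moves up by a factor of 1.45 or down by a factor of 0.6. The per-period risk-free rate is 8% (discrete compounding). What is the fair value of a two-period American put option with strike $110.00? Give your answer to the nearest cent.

$29.25

Risk-neutral probability p = (1 + 0.08 − 0.6)/(1.45 − 0.6) = 0.4800/0.8500 = 0.5647
Terminal stock prices: S_uu = 189.2, S_ud = 78.3, S_dd = 32.4
Terminal payoffs (K − S): max(-79.22, 0) = 0, max(31.7, 0) = 31.7, max(77.6, 0) = 77.6
Node u (S = 130.5): continuation = 1/1.08·[0.5647·0.0000 + 0.4353·31.7000] = 12.7767; exercise value = 0.0000 ≤ continuation, so V_u = 12.7767
Node d (S = 54): continuation = 1/1.08·[0.5647·31.7000 + 0.4353·77.6000] = 47.8519; exercise value = 56.0000 > continuation, so V_d = 56.0000 (exercise)
Node 0 (S = 90): continuation = 1/1.08·[0.5647·12.7767 + 0.4353·56.0000] = 29.2514; exercise value = 20.0000 ≤ continuation, so V_0 = 29.2514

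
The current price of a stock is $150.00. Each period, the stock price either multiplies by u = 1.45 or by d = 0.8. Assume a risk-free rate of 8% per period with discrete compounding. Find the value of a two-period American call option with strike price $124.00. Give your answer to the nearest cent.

$51.47

Risk-neutral probability p = (1 + 0.08 − 0.8)/(1.45 − 0.8) = 0.2800/0.6500 = 0.4308
Terminal stock prices: S_uu = 315.4, S_ud = 174, S_dd = 96
Terminal payoffs (S − K): max(191.4, 0) = 191.4, max(50, 0) = 50, max(-28, 0) = 0
Node u (S = 217.5): continuation = 1/1.08·[0.4308·191.3750 + 0.5692·50.0000] = 102.6852; exercise value = 93.5000 ≤ continuation, so V_u = 102.6852
Node d (S = 120): continuation = 1/1.08·[0.4308·50.0000 + 0.5692·0.0000] = 19.9430; exercise value = 0.0000 ≤ continuation, so V_d = 19.9430
Node 0 (S = 150): continuation = 1/1.08·[0.4308·102.6852 + 0.5692·19.9430] = 51.4683; exercise value = 26.0000 ≤ continuation, so V_0 = 51.4683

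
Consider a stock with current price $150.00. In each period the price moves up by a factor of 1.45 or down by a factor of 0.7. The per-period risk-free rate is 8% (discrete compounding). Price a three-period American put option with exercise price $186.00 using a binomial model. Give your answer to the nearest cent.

$44.77

Risk-neutral probability p = (1 + 0.08 − 0.7)/(1.45 − 0.7) = 0.3800/0.7500 = 0.5067
Terminal stock prices: S_uuu = 457.3, S_uud = 220.8, S_udd = 106.6, S_ddd = 51.45
Terminal payoffs (K − S): max(-271.3, 0) = 0, max(-34.76, 0) = 0, max(79.43, 0) = 79.43, max(134.6, 0) = 134.6
Node uu (S = 315.4): continuation = 1/1.08·[0.5067·0.0000 + 0.4933·0.0000] = 0.0000; exercise value = 0.0000 ≤ continuation, so V_uu = 0.0000
Node ud (S = 152.2): continuation = 1/1.08·[0.5067·0.0000 + 0.4933·79.4250] = 36.2806; exercise value = 33.7500 ≤ continuation, so V_ud = 36.2806
Node dd (S = 73.5): continuation = 1/1.08·[0.5067·79.4250 + 0.4933·134.5500] = 98.7222; exercise value = 112.5000 > continuation, so V_dd = 112.5000 (exercise)
Node u (S = 217.5): continuation = 1/1.08·[0.5067·0.0000 + 0.4933·36.2806] = 16.5726; exercise value = 0.0000 ≤ continuation, so V_u = 16.5726
Node d (S = 105): continuation = 1/1.08·[0.5067·36.2806 + 0.4933·112.5000] = 68.4094; exercise value = 81.0000 > continuation, so V_d = 81.0000 (exercise)
Node 0 (S = 150): continuation = 1/1.08·[0.5067·16.5726 + 0.4933·81.0000] = 44.7748; exercise value = 36.0000 ≤ continuation, so V_0 = 44.7748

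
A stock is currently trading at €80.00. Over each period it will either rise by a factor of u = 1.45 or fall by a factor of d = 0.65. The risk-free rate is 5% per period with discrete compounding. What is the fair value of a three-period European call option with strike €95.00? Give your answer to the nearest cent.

Risk-neutral probability p = (1 + 0.05 − 0.65)/(1.45 − 0.65) = 0.4000/0.8000 = 0.5000
Terminal stock prices: S_uuu = 243.9, S_uud = 109.3, S_udd = 49.01, S_ddd = 21.97
Terminal payoffs (S − K): max(148.9, 0) = 148.9, max(14.33, 0) = 14.33, max(-45.99, 0) = 0, max(-73.03, 0) = 0
Node uu (S = 168.2): V_uu = 1/1.05·[0.5000·148.8900 + 0.5000·14.3300] = 77.7238
Node ud (S = 75.4): V_ud = 1/1.05·[0.5000·14.3300 + 0.5000·0.0000] = 6.8238
Node dd (S = 33.8): V_dd = 1/1.05·[0.5000·0.0000 + 0.5000·0.0000] = 0.0000
Node u (S = 116): V_u = 1/1.05·[0.5000·77.7238 + 0.5000·6.8238] = 40.2608
Node d (S = 52): V_d = 1/1.05·[0.5000·6.8238 + 0.5000·0.0000] = 3.2494
Node 0 (S = 80): V_0 = 1/1.05·[0.5000·40.2608 + 0.5000·3.2494] = 20.7191

€20.72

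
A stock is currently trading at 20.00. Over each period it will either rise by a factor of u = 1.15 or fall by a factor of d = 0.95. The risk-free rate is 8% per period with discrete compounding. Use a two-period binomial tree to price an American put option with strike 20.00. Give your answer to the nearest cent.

Risk-neutral probability p = (1 + 0.08 − 0.95)/(1.15 − 0.95) = 0.1300/0.2000 = 0.6500
Terminal stock prices: S_uu = 26.45, S_ud = 21.85, S_dd = 18.05
Terminal payoffs (K − S): max(-6.45, 0) = 0, max(-1.85, 0) = 0, max(1.95, 0) = 1.95
Node u (S = 23): continuation = 1/1.08·[0.6500·0.0000 + 0.3500·0.0000] = 0.0000; exercise value = 0.0000 ≤ continuation, so V_u = 0.0000
Node d (S = 19): continuation = 1/1.08·[0.6500·0.0000 + 0.3500·1.9500] = 0.6319; exercise value = 1.0000 > continuation, so V_d = 1.0000 (exercise)
Node 0 (S = 20): continuation = 1/1.08·[0.6500·0.0000 + 0.3500·1.0000] = 0.3241; exercise value = 0.0000 ≤ continuation, so V_0 = 0.3241

0.32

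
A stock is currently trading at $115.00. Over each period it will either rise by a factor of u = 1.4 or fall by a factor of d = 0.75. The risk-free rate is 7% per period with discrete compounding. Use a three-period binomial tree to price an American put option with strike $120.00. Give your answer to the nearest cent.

Risk-neutral probability p = (1 + 0.07 − 0.75)/(1.4 − 0.75) = 0.3200/0.6500 = 0.4923
Terminal stock prices: S_uuu = 315.6, S_uud = 169, S_udd = 90.56, S_ddd = 48.52
Terminal payoffs (K − S): max(-195.6, 0) = 0, max(-49.05, 0) = 0, max(29.44, 0) = 29.44, max(71.48, 0) = 71.48
Node uu (S = 225.4): continuation = 1/1.07·[0.4923·0.0000 + 0.5077·0.0000] = 0.0000; exercise value = 0.0000 ≤ continuation, so V_uu = 0.0000
Node ud (S = 120.8): continuation = 1/1.07·[0.4923·0.0000 + 0.5077·29.4375] = 13.9675; exercise value = 0.0000 ≤ continuation, so V_ud = 13.9675
Node dd (S = 64.69): continuation = 1/1.07·[0.4923·29.4375 + 0.5077·71.4844] = 47.4620; exercise value = 55.3125 > continuation, so V_dd = 55.3125 (exercise)
Node u (S = 161): continuation = 1/1.07·[0.4923·0.0000 + 0.5077·13.9675] = 6.6273; exercise value = 0.0000 ≤ continuation, so V_u = 6.6273
Node d (S = 86.25): continuation = 1/1.07·[0.4923·13.9675 + 0.5077·55.3125] = 32.6710; exercise value = 33.7500 > continuation, so V_d = 33.7500 (exercise)
Node 0 (S = 115): continuation = 1/1.07·[0.4923·6.6273 + 0.5077·33.7500] = 19.0629; exercise value = 5.0000 ≤ continuation, so V_0 = 19.0629

$19.06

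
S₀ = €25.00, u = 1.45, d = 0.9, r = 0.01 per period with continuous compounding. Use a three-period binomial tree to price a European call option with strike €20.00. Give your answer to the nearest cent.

€6.47

Risk-neutral probability p = (e^0.01 − 0.9)/(1.45 − 0.9) = 0.1101/0.5500 = 0.2001
Terminal stock prices: S_uuu = 76.22, S_uud = 47.31, S_udd = 29.36, S_ddd = 18.23
Terminal payoffs (S − K): max(56.22, 0) = 56.22, max(27.31, 0) = 27.31, max(9.363, 0) = 9.363, max(-1.775, 0) = 0
Node uu (S = 52.56): V_uu = e^(−0.01)·[0.2001·56.2156 + 0.7999·27.3062] = 32.7615
Node ud (S = 32.62): V_ud = e^(−0.01)·[0.2001·27.3062 + 0.7999·9.3625] = 12.8240
Node dd (S = 20.25): V_dd = e^(−0.01)·[0.2001·9.3625 + 0.7999·0.0000] = 1.8547
Node u (S = 36.25): V_u = e^(−0.01)·[0.2001·32.7615 + 0.7999·12.8240] = 16.6460
Node d (S = 22.5): V_d = e^(−0.01)·[0.2001·12.8240 + 0.7999·1.8547] = 4.0093
Node 0 (S = 25): V_0 = e^(−0.01)·[0.2001·16.6460 + 0.7999·4.0093] = 6.4727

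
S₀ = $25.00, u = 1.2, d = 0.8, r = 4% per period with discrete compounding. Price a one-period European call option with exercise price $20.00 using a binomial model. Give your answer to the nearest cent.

$5.77

Risk-neutral probability p = (1 + 0.04 − 0.8)/(1.2 − 0.8) = 0.2400/0.4000 = 0.6000
Terminal stock prices: S_u = 30, S_d = 20
Terminal payoffs (S − K): max(10, 0) = 10, max(0, 0) = 0
Node 0 (S = 25): V_0 = 1/1.04·[0.6000·10.0000 + 0.4000·0.0000] = 5.7692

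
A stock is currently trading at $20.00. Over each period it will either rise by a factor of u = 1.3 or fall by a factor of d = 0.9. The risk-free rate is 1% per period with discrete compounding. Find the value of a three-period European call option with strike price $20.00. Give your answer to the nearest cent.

$2.59

Risk-neutral probability p = (1 + 0.01 − 0.9)/(1.3 − 0.9) = 0.1100/0.4000 = 0.2750
Terminal stock prices: S_uuu = 43.94, S_uud = 30.42, S_udd = 21.06, S_ddd = 14.58
Terminal payoffs (S − K): max(23.94, 0) = 23.94, max(10.42, 0) = 10.42, max(1.06, 0) = 1.06, max(-5.42, 0) = 0
Node uu (S = 33.8): V_uu = 1/1.01·[0.2750·23.9400 + 0.7250·10.4200] = 13.9980
Node ud (S = 23.4): V_ud = 1/1.01·[0.2750·10.4200 + 0.7250·1.0600] = 3.5980
Node dd (S = 16.2): V_dd = 1/1.01·[0.2750·1.0600 + 0.7250·0.0000] = 0.2886
Node u (S = 26): V_u = 1/1.01·[0.2750·13.9980 + 0.7250·3.5980] = 6.3941
Node d (S = 18): V_d = 1/1.01·[0.2750·3.5980 + 0.7250·0.2886] = 1.1868
Node 0 (S = 20): V_0 = 1/1.01·[0.2750·6.3941 + 0.7250·1.1868] = 2.5929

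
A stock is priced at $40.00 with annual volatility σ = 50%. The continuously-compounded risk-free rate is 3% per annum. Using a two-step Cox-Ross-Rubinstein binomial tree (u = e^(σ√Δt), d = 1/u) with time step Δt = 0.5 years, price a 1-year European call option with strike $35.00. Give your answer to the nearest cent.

CRR parameters: u = e^(σ√Δt) = e^(0.5·√0.5) = 1.4241, d = 1/u = 0.7022
Per-period rate: rΔt = 0.03·0.5 = 0.015, so R = e^0.015 = 1.0151
Risk-neutral probability p = (e^0.015 − 0.7022)/(1.4241 − 0.7022) = 0.3129/0.7219 = 0.4335
Terminal stock prices: S_uu = 81.12, S_ud = 40, S_dd = 19.72
Terminal payoffs (S − K): max(46.12, 0) = 46.12, max(5, 0) = 5, max(-15.28, 0) = 0
Node u (S = 56.96): V_u = e^(−0.015)·[0.4335·46.1246 + 0.5665·5.0000] = 22.4858
Node d (S = 28.09): V_d = e^(−0.015)·[0.4335·5.0000 + 0.5665·0.0000] = 2.1350
Node 0 (S = 40): V_0 = e^(−0.015)·[0.4335·22.4858 + 0.5665·2.1350] = 10.7931

$10.79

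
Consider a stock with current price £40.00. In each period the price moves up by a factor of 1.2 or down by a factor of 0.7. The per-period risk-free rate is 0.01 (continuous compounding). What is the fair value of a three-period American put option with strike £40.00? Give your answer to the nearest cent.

£5.99

Risk-neutral probability p = (e^0.01 − 0.7)/(1.2 − 0.7) = 0.3101/0.5000 = 0.6201
Terminal stock prices: S_uuu = 69.12, S_uud = 40.32, S_udd = 23.52, S_ddd = 13.72
Terminal payoffs (K − S): max(-29.12, 0) = 0, max(-0.32, 0) = 0, max(16.48, 0) = 16.48, max(26.28, 0) = 26.28
Node uu (S = 57.6): continuation = e^(−0.01)·[0.6201·0.0000 + 0.3799·0.0000] = 0.0000; exercise value = 0.0000 ≤ continuation, so V_uu = 0.0000
Node ud (S = 33.6): continuation = e^(−0.01)·[0.6201·0.0000 + 0.3799·16.4800] = 6.1985; exercise value = 6.4000 > continuation, so V_ud = 6.4000 (exercise)
Node dd (S = 19.6): continuation = e^(−0.01)·[0.6201·16.4800 + 0.3799·26.2800] = 20.0020; exercise value = 20.4000 > continuation, so V_dd = 20.4000 (exercise)
Node u (S = 48): continuation = e^(−0.01)·[0.6201·0.0000 + 0.3799·6.4000] = 2.4072; exercise value = 0.0000 ≤ continuation, so V_u = 2.4072
Node d (S = 28): continuation = e^(−0.01)·[0.6201·6.4000 + 0.3799·20.4000] = 11.6020; exercise value = 12.0000 > continuation, so V_d = 12.0000 (exercise)
Node 0 (S = 40): continuation = e^(−0.01)·[0.6201·2.4072 + 0.3799·12.0000] = 5.9913; exercise value = 0.0000 ≤ continuation, so V_0 = 5.9913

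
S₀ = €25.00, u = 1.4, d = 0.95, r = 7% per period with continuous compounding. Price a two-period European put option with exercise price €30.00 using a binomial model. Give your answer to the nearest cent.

Risk-neutral probability p = (e^0.07 − 0.95)/(1.4 − 0.95) = 0.1225/0.4500 = 0.2722
Terminal stock prices: S_uu = 49, S_ud = 33.25, S_dd = 22.56
Terminal payoffs (K − S): max(-19, 0) = 0, max(-3.25, 0) = 0, max(7.438, 0) = 7.438
Node u (S = 35): V_u = e^(−0.07)·[0.2722·0.0000 + 0.7278·0.0000] = 0.0000
Node d (S = 23.75): V_d = e^(−0.07)·[0.2722·0.0000 + 0.7278·7.4375] = 5.0468
Node 0 (S = 25): V_0 = e^(−0.07)·[0.2722·0.0000 + 0.7278·5.0468] = 3.4245

€3.42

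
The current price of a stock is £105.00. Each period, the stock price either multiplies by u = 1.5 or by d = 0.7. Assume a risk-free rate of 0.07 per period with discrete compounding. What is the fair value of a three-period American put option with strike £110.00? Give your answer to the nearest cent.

Risk-neutral probability p = (1 + 0.07 − 0.7)/(1.5 − 0.7) = 0.3700/0.8000 = 0.4625
Terminal stock prices: S_uuu = 354.4, S_uud = 165.4, S_udd = 77.17, S_ddd = 36.01
Terminal payoffs (K − S): max(-244.4, 0) = 0, max(-55.38, 0) = 0, max(32.83, 0) = 32.83, max(73.99, 0) = 73.99
Node uu (S = 236.2): continuation = 1/1.07·[0.4625·0.0000 + 0.5375·0.0000] = 0.0000; exercise value = 0.0000 ≤ continuation, so V_uu = 0.0000
Node ud (S = 110.2): continuation = 1/1.07·[0.4625·0.0000 + 0.5375·32.8250] = 16.4892; exercise value = 0.0000 ≤ continuation, so V_ud = 16.4892
Node dd (S = 51.45): continuation = 1/1.07·[0.4625·32.8250 + 0.5375·73.9850] = 51.3537; exercise value = 58.5500 > continuation, so V_dd = 58.5500 (exercise)
Node u (S = 157.5): continuation = 1/1.07·[0.4625·0.0000 + 0.5375·16.4892] = 8.2831; exercise value = 0.0000 ≤ continuation, so V_u = 8.2831
Node d (S = 73.5): continuation = 1/1.07·[0.4625·16.4892 + 0.5375·58.5500] = 36.5391; exercise value = 36.5000 ≤ continuation, so V_d = 36.5391
Node 0 (S = 105): continuation = 1/1.07·[0.4625·8.2831 + 0.5375·36.5391] = 21.9353; exercise value = 5.0000 ≤ continuation, so V_0 = 21.9353

£21.94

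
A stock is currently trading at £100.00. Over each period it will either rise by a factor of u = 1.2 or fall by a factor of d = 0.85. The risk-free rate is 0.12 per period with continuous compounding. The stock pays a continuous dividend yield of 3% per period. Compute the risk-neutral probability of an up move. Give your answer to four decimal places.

p = 0.6976

Per-period risk-free factor R = e^0.12 = 1.1275; dividend-adjusted growth = e^(0.12−0.03) = 1.0942.
Risk-neutral probability p = (1.0942 − 0.85)/(1.2 − 0.85) = 0.2442/0.3500 = 0.6976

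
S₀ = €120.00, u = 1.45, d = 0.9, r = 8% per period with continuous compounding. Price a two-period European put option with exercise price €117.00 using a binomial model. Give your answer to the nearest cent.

Risk-neutral probability p = (e^0.08 − 0.9)/(1.45 − 0.9) = 0.1833/0.5500 = 0.3332
Terminal stock prices: S_uu = 252.3, S_ud = 156.6, S_dd = 97.2
Terminal payoffs (K − S): max(-135.3, 0) = 0, max(-39.6, 0) = 0, max(19.8, 0) = 19.8
Node u (S = 174): V_u = e^(−0.08)·[0.3332·0.0000 + 0.6668·0.0000] = 0.0000
Node d (S = 108): V_d = e^(−0.08)·[0.3332·0.0000 + 0.6668·19.8000] = 12.1867
Node 0 (S = 120): V_0 = e^(−0.08)·[0.3332·0.0000 + 0.6668·12.1867] = 7.5008

€7.50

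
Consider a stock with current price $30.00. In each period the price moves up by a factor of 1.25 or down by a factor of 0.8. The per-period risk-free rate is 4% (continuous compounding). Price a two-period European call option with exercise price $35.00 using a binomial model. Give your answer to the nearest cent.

$3.14

Risk-neutral probability p = (e^0.04 − 0.8)/(1.25 − 0.8) = 0.2408/0.4500 = 0.5351
Terminal stock prices: S_uu = 46.88, S_ud = 30, S_dd = 19.2
Terminal payoffs (S − K): max(11.88, 0) = 11.88, max(-5, 0) = 0, max(-15.8, 0) = 0
Node u (S = 37.5): V_u = e^(−0.04)·[0.5351·11.8750 + 0.4649·0.0000] = 6.1056
Node d (S = 24): V_d = e^(−0.04)·[0.5351·0.0000 + 0.4649·0.0000] = 0.0000
Node 0 (S = 30): V_0 = e^(−0.04)·[0.5351·6.1056 + 0.4649·0.0000] = 3.1392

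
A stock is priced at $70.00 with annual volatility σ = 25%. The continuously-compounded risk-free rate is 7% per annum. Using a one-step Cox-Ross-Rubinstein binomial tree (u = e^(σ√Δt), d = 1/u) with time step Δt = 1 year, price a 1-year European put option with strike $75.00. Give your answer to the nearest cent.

$8.00

CRR parameters: u = e^(σ√Δt) = e^(0.25·√1) = 1.2840, d = 1/u = 0.7788
Per-period rate: rΔt = 0.07·1 = 0.07, so R = e^0.07 = 1.0725
Risk-neutral probability p = (e^0.07 − 0.7788)/(1.2840 − 0.7788) = 0.2937/0.5052 = 0.5813
Terminal stock prices: S_u = 89.88, S_d = 54.52
Terminal payoffs (K − S): max(-14.88, 0) = 0, max(20.48, 0) = 20.48
Node 0 (S = 70): V_0 = e^(−0.07)·[0.5813·0.0000 + 0.4187·20.4839] = 7.9960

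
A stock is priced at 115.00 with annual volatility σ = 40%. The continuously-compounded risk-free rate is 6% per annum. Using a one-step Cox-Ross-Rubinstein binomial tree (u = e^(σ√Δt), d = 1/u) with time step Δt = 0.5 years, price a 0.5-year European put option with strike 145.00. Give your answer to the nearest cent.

CRR parameters: u = e^(σ√Δt) = e^(0.4·√0.5) = 1.3269, d = 1/u = 0.7536
Per-period rate: rΔt = 0.06·0.5 = 0.03, so R = e^0.03 = 1.0305
Risk-neutral probability p = (e^0.03 − 0.7536)/(1.3269 − 0.7536) = 0.2768/0.5733 = 0.4829
Terminal stock prices: S_u = 152.6, S_d = 86.67
Terminal payoffs (K − S): max(-7.593, 0) = 0, max(58.33, 0) = 58.33
Node 0 (S = 115): V_0 = e^(−0.03)·[0.4829·0.0000 + 0.5171·58.3316] = 29.2728

29.27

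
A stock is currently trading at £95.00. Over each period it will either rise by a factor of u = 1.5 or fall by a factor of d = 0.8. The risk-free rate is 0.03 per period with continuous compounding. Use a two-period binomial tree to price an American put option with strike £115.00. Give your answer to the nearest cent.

Risk-neutral probability p = (e^0.03 − 0.8)/(1.5 − 0.8) = 0.2305/0.7000 = 0.3292
Terminal stock prices: S_uu = 213.8, S_ud = 114, S_dd = 60.8
Terminal payoffs (K − S): max(-98.75, 0) = 0, max(1, 0) = 1, max(54.2, 0) = 54.2
Node u (S = 142.5): continuation = e^(−0.03)·[0.3292·0.0000 + 0.6708·1.0000] = 0.6510; exercise value = 0.0000 ≤ continuation, so V_u = 0.6510
Node d (S = 76): continuation = e^(−0.03)·[0.3292·1.0000 + 0.6708·54.2000] = 35.6012; exercise value = 39.0000 > continuation, so V_d = 39.0000 (exercise)
Node 0 (S = 95): continuation = e^(−0.03)·[0.3292·0.6510 + 0.6708·39.0000] = 25.5952; exercise value = 20.0000 ≤ continuation, so V_0 = 25.5952

£25.60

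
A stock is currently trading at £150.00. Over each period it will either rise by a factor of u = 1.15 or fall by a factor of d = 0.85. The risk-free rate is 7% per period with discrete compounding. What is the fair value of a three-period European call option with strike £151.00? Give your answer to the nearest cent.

£31.02

Risk-neutral probability p = (1 + 0.07 − 0.85)/(1.15 − 0.85) = 0.2200/0.3000 = 0.7333
Terminal stock prices: S_uuu = 228.1, S_uud = 168.6, S_udd = 124.6, S_ddd = 92.12
Terminal payoffs (S − K): max(77.13, 0) = 77.13, max(17.62, 0) = 17.62, max(-26.37, 0) = 0, max(-58.88, 0) = 0
Node uu (S = 198.4): V_uu = 1/1.07·[0.7333·77.1312 + 0.2667·17.6187] = 57.2535
Node ud (S = 146.6): V_ud = 1/1.07·[0.7333·17.6187 + 0.2667·0.0000] = 12.0752
Node dd (S = 108.4): V_dd = 1/1.07·[0.7333·0.0000 + 0.2667·0.0000] = 0.0000
Node u (S = 172.5): V_u = 1/1.07·[0.7333·57.2535 + 0.2667·12.0752] = 42.2485
Node d (S = 127.5): V_d = 1/1.07·[0.7333·12.0752 + 0.2667·0.0000] = 8.2758
Node 0 (S = 150): V_0 = 1/1.07·[0.7333·42.2485 + 0.2667·8.2758] = 31.0179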